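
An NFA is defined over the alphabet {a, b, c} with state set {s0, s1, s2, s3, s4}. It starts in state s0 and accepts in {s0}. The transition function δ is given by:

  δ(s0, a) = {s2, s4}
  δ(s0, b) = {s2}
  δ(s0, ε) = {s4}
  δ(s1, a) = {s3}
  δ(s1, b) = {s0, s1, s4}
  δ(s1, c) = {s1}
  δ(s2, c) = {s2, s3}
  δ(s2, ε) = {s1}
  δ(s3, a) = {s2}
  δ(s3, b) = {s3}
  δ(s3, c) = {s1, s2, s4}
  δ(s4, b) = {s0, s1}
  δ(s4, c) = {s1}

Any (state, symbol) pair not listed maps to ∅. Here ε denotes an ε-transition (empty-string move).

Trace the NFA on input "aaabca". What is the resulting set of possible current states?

{s3}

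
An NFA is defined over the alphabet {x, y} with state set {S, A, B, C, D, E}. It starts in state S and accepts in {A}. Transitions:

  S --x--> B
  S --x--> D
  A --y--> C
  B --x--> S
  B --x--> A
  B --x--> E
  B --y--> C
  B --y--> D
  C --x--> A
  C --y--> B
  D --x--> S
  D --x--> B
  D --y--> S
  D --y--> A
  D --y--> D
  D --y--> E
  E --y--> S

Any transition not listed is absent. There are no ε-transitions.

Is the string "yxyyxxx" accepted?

No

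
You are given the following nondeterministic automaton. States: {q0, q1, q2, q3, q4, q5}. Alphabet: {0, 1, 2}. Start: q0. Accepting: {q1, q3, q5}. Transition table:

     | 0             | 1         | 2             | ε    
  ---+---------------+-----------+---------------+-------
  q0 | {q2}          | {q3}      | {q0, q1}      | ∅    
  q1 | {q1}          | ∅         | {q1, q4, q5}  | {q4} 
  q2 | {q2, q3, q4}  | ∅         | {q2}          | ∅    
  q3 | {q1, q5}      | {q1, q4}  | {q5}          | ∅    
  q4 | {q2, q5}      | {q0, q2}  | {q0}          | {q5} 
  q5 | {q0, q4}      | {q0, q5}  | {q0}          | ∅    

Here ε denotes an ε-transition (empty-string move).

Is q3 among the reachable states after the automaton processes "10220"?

Start in {q0}.
Read '1': q0→{q3}; now {q3}.
Read '0': q3→{q1, q5}; union {q1, q5}; ε-closure = {q1, q4, q5}.
Read '2': q1→{q1, q4, q5}, q4→{q0}, q5→{q0}; now {q0, q1, q4, q5}.
Read '2': q0→{q0, q1}, q1→{q1, q4, q5}, q4→{q0}, q5→{q0}; now {q0, q1, q4, q5}.
Read '0': q0→{q2}, q1→{q1}, q4→{q2, q5}, q5→{q0, q4}; now {q0, q1, q2, q4, q5}.
State q3 is not in {q0, q1, q2, q4, q5}.

No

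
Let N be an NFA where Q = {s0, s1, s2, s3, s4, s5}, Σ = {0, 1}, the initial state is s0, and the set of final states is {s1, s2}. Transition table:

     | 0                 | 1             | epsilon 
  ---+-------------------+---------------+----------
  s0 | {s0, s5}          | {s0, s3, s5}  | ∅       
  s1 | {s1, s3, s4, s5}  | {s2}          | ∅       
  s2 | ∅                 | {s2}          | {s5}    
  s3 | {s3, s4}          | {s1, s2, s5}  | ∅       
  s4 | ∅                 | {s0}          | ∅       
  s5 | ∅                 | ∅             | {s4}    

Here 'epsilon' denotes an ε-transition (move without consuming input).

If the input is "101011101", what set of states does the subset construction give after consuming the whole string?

Start in {s0}.
Read '1': s0→{s0, s3, s5}; union {s0, s3, s5}; ε-closure = {s0, s3, s4, s5}.
Read '0': s0→{s0, s5}, s3→{s3, s4}, s4→∅, s5→∅; now {s0, s3, s4, s5}.
Read '1': s0→{s0, s3, s5}, s3→{s1, s2, s5}, s4→{s0}, s5→∅; union {s0, s1, s2, s3, s5}; ε-closure = {s0, s1, s2, s3, s4, s5}.
Read '0': s0→{s0, s5}, s1→{s1, s3, s4, s5}, s2→∅, s3→{s3, s4}, s4→∅, s5→∅; now {s0, s1, s3, s4, s5}.
Read '1': s0→{s0, s3, s5}, s1→{s2}, s3→{s1, s2, s5}, s4→{s0}, s5→∅; union {s0, s1, s2, s3, s5}; ε-closure = {s0, s1, s2, s3, s4, s5}.
Read '1': s0→{s0, s3, s5}, s1→{s2}, s2→{s2}, s3→{s1, s2, s5}, s4→{s0}, s5→∅; union {s0, s1, s2, s3, s5}; ε-closure = {s0, s1, s2, s3, s4, s5}.
Read '1': s0→{s0, s3, s5}, s1→{s2}, s2→{s2}, s3→{s1, s2, s5}, s4→{s0}, s5→∅; union {s0, s1, s2, s3, s5}; ε-closure = {s0, s1, s2, s3, s4, s5}.
Read '0': s0→{s0, s5}, s1→{s1, s3, s4, s5}, s2→∅, s3→{s3, s4}, s4→∅, s5→∅; now {s0, s1, s3, s4, s5}.
Read '1': s0→{s0, s3, s5}, s1→{s2}, s3→{s1, s2, s5}, s4→{s0}, s5→∅; union {s0, s1, s2, s3, s5}; ε-closure = {s0, s1, s2, s3, s4, s5}.

{s0, s1, s2, s3, s4, s5}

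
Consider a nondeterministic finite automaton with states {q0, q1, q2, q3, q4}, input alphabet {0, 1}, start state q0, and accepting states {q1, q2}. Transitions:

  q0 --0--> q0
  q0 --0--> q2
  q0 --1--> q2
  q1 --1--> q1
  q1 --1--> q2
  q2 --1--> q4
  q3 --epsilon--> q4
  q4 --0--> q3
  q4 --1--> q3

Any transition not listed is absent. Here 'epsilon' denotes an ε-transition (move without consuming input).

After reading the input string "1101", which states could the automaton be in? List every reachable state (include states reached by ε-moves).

{q3, q4}

Start in {q0}.
Read '1': {q0} → {q2}.
Read '1': {q2} → {q4}.
Read '0': {q4} → {q3, q4}.
Read '1': {q3, q4} → {q3, q4}.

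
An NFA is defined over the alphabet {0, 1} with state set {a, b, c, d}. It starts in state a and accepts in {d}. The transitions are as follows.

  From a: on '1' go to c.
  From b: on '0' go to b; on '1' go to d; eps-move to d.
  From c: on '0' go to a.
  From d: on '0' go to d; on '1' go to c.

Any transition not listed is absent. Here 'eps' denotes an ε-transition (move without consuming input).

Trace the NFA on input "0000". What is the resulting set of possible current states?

Start in {a}.
Read '0': {a} → ∅.
The set is empty and remains empty for the remaining 3 symbols.

∅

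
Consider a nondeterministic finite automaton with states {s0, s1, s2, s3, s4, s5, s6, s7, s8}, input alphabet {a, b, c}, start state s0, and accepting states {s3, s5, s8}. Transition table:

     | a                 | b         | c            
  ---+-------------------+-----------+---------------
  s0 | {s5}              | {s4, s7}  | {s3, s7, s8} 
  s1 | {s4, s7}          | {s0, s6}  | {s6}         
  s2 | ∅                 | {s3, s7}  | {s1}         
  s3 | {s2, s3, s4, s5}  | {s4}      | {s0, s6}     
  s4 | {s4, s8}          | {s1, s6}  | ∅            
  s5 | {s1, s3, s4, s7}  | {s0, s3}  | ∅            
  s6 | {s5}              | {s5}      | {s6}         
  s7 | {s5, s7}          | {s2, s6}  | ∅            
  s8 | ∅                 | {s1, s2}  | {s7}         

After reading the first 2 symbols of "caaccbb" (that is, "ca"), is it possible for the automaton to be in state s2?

Start in {s0}.
Read 'c': s0→{s3, s7, s8}; now {s3, s7, s8}.
Read 'a': s3→{s2, s3, s4, s5}, s7→{s5, s7}, s8→∅; now {s2, s3, s4, s5, s7}.
State s2 is in {s2, s3, s4, s5, s7}.

Yes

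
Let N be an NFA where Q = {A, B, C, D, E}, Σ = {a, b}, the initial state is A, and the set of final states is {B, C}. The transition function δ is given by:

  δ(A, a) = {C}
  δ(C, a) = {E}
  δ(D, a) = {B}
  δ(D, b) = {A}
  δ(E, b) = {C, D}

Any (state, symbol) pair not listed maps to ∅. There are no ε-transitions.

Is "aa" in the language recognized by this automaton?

No

Start in {A}.
Read 'a': A→{C}; now {C}.
Read 'a': C→{E}; now {E}.
The final set {E} contains no accepting state.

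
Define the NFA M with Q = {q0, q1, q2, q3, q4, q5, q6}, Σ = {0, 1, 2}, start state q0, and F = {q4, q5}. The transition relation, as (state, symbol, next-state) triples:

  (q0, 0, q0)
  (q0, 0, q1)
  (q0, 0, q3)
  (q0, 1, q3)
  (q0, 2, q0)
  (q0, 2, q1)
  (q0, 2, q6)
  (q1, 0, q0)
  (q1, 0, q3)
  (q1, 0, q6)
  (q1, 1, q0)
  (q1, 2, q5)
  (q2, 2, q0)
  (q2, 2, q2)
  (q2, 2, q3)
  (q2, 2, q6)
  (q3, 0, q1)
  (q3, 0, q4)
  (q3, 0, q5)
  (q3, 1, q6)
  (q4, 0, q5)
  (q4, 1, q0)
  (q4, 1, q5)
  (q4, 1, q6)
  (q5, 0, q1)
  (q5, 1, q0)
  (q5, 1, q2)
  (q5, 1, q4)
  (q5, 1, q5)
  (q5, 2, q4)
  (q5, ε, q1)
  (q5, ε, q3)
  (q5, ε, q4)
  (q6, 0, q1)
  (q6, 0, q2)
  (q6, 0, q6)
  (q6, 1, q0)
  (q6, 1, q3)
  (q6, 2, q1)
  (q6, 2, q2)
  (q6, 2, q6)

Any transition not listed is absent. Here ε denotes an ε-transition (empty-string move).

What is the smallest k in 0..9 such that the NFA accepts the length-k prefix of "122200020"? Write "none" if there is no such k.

Start in {q0}.
Read '1': {q0} → {q3}.
Read '2': {q3} → ∅.
The set is empty and remains empty for the remaining 7 symbols.
No reachable set along the way intersects F.

none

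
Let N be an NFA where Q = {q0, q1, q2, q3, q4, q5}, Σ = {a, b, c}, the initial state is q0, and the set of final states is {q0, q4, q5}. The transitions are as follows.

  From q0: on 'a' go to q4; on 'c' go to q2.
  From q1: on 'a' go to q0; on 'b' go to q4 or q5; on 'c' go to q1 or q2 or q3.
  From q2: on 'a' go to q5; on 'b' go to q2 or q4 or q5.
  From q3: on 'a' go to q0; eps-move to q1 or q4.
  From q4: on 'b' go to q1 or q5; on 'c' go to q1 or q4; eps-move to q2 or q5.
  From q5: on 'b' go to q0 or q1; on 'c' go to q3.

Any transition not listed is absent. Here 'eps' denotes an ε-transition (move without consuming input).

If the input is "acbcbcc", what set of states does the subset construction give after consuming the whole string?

Start in {q0}.
Read 'a': {q0} → {q2, q4, q5}.
Read 'c': {q2, q4, q5} → {q1, q2, q3, q4, q5}.
Read 'b': {q1, q2, q3, q4, q5} → {q0, q1, q2, q4, q5}.
Read 'c': {q0, q1, q2, q4, q5} → {q1, q2, q3, q4, q5}.
Read 'b': {q1, q2, q3, q4, q5} → {q0, q1, q2, q4, q5}.
Read 'c': {q0, q1, q2, q4, q5} → {q1, q2, q3, q4, q5}.
Read 'c': {q1, q2, q3, q4, q5} → {q1, q2, q3, q4, q5}.

{q1, q2, q3, q4, q5}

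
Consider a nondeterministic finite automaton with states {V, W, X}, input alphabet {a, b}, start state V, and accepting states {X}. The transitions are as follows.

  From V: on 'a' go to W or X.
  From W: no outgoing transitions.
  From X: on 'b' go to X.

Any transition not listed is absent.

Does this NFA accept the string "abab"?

Start in {V}.
Read 'a': V→{W, X}; now {W, X}.
Read 'b': W→∅, X→{X}; now {X}.
Read 'a': X→∅; now ∅.
The set is empty and remains empty for the remaining 1 symbol.
The final set ∅ contains no accepting state.

No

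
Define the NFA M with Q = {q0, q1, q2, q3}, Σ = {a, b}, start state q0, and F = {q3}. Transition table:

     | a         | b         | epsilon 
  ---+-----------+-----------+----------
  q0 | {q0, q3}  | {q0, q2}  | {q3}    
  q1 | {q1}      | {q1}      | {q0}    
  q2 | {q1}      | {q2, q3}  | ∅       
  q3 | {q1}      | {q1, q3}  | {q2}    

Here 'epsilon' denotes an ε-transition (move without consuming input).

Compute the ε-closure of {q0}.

{q0, q2, q3}

Begin with {q0}.
ε-move q0 → q3; add q3.
ε-move q3 → q2; add q2.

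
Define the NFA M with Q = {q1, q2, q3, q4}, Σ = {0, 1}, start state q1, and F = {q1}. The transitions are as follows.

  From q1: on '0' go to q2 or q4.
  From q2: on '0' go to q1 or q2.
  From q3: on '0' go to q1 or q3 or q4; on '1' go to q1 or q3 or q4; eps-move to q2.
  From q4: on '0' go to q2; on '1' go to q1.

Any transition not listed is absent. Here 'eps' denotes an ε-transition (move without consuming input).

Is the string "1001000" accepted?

No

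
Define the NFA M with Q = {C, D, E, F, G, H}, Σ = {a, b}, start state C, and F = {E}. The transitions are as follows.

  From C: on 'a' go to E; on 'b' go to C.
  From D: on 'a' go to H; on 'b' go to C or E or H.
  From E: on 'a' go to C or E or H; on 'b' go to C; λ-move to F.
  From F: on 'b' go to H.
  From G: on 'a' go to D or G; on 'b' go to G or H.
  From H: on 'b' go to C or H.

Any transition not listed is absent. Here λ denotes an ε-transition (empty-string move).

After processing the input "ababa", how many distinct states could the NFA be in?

Start in {C}.
Read 'a': C→{E}; union {E}; ε-closure = {E, F}.
Read 'b': E→{C}, F→{H}; now {C, H}.
Read 'a': C→{E}, H→∅; union {E}; ε-closure = {E, F}.
Read 'b': E→{C}, F→{H}; now {C, H}.
Read 'a': C→{E}, H→∅; union {E}; ε-closure = {E, F}.
That set has 2 states.

2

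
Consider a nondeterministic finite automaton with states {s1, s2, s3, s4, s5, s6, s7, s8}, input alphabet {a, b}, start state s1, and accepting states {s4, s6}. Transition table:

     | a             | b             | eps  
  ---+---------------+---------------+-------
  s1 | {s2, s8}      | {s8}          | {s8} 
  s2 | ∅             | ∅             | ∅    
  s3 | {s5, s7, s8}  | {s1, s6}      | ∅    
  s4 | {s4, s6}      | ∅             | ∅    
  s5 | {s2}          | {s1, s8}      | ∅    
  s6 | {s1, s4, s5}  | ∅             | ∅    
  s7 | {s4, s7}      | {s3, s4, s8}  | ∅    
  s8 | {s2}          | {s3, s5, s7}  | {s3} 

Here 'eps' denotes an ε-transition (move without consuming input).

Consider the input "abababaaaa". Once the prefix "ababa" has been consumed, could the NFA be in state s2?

Yes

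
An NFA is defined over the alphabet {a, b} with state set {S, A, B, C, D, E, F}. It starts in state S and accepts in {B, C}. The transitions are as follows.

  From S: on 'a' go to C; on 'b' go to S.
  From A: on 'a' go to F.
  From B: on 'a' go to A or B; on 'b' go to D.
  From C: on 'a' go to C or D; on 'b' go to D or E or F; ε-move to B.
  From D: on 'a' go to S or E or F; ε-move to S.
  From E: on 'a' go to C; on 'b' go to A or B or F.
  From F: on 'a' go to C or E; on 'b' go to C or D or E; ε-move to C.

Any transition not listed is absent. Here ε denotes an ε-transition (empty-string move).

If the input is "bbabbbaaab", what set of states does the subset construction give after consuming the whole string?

Start in {S}.
Read 'b': S→{S}; now {S}.
Read 'b': S→{S}; now {S}.
Read 'a': S→{C}; union {C}; ε-closure = {B, C}.
Read 'b': B→{D}, C→{D, E, F}; union {D, E, F}; ε-closure = {S, B, C, D, E, F}.
Read 'b': S→{S}, B→{D}, C→{D, E, F}, D→∅, E→{A, B, F}, F→{C, D, E}; now {S, A, B, C, D, E, F}.
Read 'b': S→{S}, A→∅, B→{D}, C→{D, E, F}, D→∅, E→{A, B, F}, F→{C, D, E}; now {S, A, B, C, D, E, F}.
Read 'a': S→{C}, A→{F}, B→{A, B}, C→{C, D}, D→{S, E, F}, E→{C}, F→{C, E}; now {S, A, B, C, D, E, F}.
Read 'a': S→{C}, A→{F}, B→{A, B}, C→{C, D}, D→{S, E, F}, E→{C}, F→{C, E}; now {S, A, B, C, D, E, F}.
Read 'a': S→{C}, A→{F}, B→{A, B}, C→{C, D}, D→{S, E, F}, E→{C}, F→{C, E}; now {S, A, B, C, D, E, F}.
Read 'b': S→{S}, A→∅, B→{D}, C→{D, E, F}, D→∅, E→{A, B, F}, F→{C, D, E}; now {S, A, B, C, D, E, F}.

{S, A, B, C, D, E, F}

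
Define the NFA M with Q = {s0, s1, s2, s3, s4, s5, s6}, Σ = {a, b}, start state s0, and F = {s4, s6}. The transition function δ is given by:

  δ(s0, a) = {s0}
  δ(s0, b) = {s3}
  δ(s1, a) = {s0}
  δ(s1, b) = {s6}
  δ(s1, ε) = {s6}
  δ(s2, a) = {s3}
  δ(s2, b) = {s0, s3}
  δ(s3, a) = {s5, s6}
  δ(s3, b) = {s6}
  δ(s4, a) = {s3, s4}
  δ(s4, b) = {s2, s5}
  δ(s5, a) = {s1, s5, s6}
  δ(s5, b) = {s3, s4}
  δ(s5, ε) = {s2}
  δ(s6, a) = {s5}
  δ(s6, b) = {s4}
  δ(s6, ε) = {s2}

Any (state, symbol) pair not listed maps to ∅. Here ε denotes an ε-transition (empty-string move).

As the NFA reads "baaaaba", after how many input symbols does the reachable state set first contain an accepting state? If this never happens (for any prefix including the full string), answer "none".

Start in {s0}.
Read 'b': {s0} → {s3}.
Read 'a': {s3} → {s2, s5, s6}.
None of the earlier sets intersect F, but {s2, s5, s6} does.

2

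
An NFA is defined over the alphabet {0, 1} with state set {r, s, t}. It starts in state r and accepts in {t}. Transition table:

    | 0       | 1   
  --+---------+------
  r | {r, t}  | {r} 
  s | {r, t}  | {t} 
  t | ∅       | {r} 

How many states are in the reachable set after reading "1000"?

2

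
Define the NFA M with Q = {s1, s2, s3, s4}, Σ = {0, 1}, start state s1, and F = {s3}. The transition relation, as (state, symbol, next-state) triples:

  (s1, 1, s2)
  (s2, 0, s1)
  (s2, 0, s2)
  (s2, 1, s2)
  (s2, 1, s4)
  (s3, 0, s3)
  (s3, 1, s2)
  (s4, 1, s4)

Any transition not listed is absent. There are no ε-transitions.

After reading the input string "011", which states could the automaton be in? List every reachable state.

Start in {s1}.
Read '0': s1→∅; now ∅.
The set is empty and remains empty for the remaining 2 symbols.

∅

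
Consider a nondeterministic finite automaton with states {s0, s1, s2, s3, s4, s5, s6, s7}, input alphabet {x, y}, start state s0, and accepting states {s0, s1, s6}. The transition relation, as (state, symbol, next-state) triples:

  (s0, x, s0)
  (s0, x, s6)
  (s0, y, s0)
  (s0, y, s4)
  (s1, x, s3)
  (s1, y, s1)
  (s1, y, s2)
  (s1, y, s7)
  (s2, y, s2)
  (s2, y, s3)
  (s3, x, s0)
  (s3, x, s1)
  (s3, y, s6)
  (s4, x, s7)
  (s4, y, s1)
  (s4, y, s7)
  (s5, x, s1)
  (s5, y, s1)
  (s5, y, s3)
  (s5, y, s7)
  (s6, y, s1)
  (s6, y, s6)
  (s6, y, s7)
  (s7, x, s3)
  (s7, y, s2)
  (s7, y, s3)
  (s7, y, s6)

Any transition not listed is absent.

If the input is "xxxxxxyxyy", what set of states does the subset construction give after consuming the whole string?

{s0, s1, s2, s3, s4, s6, s7}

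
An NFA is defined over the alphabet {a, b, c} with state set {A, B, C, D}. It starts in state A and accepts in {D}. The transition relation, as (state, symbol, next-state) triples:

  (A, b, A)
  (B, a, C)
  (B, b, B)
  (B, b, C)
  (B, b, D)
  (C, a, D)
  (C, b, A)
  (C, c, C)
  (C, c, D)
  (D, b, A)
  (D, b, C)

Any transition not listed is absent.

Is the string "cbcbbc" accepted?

No

Start in {A}.
Read 'c': A→∅; now ∅.
The set is empty and remains empty for the remaining 5 symbols.
The final set ∅ contains no accepting state.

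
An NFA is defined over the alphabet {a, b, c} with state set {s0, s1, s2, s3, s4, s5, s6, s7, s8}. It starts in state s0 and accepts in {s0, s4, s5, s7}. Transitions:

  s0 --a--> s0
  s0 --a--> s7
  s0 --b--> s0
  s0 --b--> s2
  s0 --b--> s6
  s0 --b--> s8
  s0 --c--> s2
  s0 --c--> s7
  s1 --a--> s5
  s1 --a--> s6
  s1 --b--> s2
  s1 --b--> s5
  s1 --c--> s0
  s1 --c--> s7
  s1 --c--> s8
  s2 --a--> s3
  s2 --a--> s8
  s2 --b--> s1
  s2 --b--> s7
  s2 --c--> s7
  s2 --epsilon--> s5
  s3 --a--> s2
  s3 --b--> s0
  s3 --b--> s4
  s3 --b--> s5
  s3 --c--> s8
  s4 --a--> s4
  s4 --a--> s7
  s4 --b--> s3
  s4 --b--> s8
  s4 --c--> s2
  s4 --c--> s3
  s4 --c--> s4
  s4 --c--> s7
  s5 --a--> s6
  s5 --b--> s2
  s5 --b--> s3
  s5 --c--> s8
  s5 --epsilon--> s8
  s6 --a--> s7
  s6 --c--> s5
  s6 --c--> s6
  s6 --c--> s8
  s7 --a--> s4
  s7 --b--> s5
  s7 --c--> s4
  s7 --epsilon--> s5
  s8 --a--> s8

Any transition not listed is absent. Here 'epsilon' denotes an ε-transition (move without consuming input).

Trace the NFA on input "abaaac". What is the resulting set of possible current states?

Start in {s0}.
Read 'a': {s0} → {s0, s5, s7, s8}.
Read 'b': {s0, s5, s7, s8} → {s0, s2, s3, s5, s6, s8}.
Read 'a': {s0, s2, s3, s5, s6, s8} → {s0, s2, s3, s5, s6, s7, s8}.
Read 'a': {s0, s2, s3, s5, s6, s7, s8} → {s0, s2, s3, s4, s5, s6, s7, s8}.
Read 'a': {s0, s2, s3, s4, s5, s6, s7, s8} → {s0, s2, s3, s4, s5, s6, s7, s8}.
Read 'c': {s0, s2, s3, s4, s5, s6, s7, s8} → {s2, s3, s4, s5, s6, s7, s8}.

{s2, s3, s4, s5, s6, s7, s8}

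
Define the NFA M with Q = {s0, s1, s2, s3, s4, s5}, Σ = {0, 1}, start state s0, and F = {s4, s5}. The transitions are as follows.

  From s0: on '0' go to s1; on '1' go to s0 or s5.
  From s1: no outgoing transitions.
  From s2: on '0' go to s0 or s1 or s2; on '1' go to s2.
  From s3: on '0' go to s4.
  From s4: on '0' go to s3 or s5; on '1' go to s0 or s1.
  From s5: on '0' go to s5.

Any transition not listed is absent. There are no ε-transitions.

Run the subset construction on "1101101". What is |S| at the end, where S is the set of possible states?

0

Start in {s0}.
Read '1': {s0} → {s0, s5}.
Read '1': {s0, s5} → {s0, s5}.
Read '0': {s0, s5} → {s1, s5}.
Read '1': {s1, s5} → ∅.
The set is empty and remains empty for the remaining 3 symbols.
That set has 0 states.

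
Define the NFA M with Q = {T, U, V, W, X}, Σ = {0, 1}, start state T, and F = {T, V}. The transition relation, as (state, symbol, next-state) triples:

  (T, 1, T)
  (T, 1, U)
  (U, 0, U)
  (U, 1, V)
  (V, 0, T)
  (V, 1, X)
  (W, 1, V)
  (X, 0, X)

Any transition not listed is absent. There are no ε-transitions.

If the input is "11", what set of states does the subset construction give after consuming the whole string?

Start in {T}.
Read '1': {T} → {T, U}.
Read '1': {T, U} → {T, U, V}.

{T, U, V}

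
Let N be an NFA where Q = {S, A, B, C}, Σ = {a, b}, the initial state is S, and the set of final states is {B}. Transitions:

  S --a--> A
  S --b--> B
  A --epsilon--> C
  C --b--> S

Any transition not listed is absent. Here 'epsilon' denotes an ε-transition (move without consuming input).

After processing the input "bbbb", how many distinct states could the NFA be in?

0

Start in {S}.
Read 'b': S→{B}; now {B}.
Read 'b': B→∅; now ∅.
The set is empty and remains empty for the remaining 2 symbols.
That set has 0 states.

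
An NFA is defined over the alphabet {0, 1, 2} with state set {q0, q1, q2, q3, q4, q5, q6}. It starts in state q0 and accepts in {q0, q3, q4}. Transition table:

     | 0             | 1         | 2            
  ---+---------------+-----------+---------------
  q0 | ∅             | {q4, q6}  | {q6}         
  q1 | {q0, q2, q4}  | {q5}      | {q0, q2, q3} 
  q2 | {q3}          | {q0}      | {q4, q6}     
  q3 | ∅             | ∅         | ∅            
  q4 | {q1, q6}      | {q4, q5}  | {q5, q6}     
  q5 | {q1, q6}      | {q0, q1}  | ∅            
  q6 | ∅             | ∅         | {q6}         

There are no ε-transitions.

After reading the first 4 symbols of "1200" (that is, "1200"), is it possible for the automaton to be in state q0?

Start in {q0}.
Read '1': {q0} → {q4, q6}.
Read '2': {q4, q6} → {q5, q6}.
Read '0': {q5, q6} → {q1, q6}.
Read '0': {q1, q6} → {q0, q2, q4}.
State q0 is in {q0, q2, q4}.

Yes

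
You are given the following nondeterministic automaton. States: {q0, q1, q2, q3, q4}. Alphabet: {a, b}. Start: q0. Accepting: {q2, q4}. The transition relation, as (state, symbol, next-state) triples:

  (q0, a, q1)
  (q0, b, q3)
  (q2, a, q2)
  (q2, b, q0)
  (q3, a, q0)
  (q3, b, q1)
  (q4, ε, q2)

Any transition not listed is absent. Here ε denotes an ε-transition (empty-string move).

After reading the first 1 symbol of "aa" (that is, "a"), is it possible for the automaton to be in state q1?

Yes

Start in {q0}.
Read 'a': q0→{q1}; now {q1}.
State q1 is in {q1}.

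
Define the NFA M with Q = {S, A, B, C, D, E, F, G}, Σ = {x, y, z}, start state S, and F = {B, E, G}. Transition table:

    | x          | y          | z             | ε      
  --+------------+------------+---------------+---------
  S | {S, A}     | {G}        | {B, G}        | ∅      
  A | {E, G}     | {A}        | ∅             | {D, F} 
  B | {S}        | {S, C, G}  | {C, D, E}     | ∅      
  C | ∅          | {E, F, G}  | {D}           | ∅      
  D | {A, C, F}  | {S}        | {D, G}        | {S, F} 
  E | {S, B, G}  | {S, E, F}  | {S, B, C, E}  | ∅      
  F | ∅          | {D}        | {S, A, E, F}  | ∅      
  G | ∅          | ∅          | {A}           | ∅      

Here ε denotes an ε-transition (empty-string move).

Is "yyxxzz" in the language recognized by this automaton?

No

Start in {S}.
Read 'y': S→{G}; now {G}.
Read 'y': G→∅; now ∅.
The set is empty and remains empty for the remaining 4 symbols.
The final set ∅ contains no accepting state.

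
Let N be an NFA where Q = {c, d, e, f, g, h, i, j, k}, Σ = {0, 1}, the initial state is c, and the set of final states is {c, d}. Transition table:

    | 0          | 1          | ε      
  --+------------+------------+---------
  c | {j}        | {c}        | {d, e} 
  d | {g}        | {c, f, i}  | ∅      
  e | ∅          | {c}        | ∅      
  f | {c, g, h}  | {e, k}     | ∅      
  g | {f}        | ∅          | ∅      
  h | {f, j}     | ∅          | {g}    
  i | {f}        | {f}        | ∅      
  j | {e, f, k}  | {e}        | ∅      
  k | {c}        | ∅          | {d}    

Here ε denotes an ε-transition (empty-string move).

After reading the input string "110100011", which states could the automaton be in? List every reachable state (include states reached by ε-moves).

Start: ε-closure({c}) = {c, d, e}.
Read '1': {c, d, e} → {c, d, e, f, i}.
Read '1': {c, d, e, f, i} → {c, d, e, f, i, k}.
Read '0': {c, d, e, f, i, k} → {c, d, e, f, g, h, j}.
Read '1': {c, d, e, f, g, h, j} → {c, d, e, f, i, k}.
Read '0': {c, d, e, f, i, k} → {c, d, e, f, g, h, j}.
Read '0': {c, d, e, f, g, h, j} → {c, d, e, f, g, h, j, k}.
Read '0': {c, d, e, f, g, h, j, k} → {c, d, e, f, g, h, j, k}.
Read '1': {c, d, e, f, g, h, j, k} → {c, d, e, f, i, k}.
Read '1': {c, d, e, f, i, k} → {c, d, e, f, i, k}.

{c, d, e, f, i, k}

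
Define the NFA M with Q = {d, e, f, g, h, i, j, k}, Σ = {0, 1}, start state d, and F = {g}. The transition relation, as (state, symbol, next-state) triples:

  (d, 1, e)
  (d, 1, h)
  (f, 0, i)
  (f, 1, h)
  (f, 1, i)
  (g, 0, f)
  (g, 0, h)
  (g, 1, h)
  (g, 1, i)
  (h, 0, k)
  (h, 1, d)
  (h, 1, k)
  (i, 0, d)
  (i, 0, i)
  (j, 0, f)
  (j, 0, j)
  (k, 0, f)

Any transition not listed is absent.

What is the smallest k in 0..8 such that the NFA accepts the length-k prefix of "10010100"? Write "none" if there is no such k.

none

Start in {d}.
Read '1': d→{e, h}; now {e, h}.
Read '0': e→∅, h→{k}; now {k}.
Read '0': k→{f}; now {f}.
Read '1': f→{h, i}; now {h, i}.
Read '0': h→{k}, i→{d, i}; now {d, i, k}.
Read '1': d→{e, h}, i→∅, k→∅; now {e, h}.
Read '0': e→∅, h→{k}; now {k}.
Read '0': k→{f}; now {f}.
No reachable set along the way intersects F.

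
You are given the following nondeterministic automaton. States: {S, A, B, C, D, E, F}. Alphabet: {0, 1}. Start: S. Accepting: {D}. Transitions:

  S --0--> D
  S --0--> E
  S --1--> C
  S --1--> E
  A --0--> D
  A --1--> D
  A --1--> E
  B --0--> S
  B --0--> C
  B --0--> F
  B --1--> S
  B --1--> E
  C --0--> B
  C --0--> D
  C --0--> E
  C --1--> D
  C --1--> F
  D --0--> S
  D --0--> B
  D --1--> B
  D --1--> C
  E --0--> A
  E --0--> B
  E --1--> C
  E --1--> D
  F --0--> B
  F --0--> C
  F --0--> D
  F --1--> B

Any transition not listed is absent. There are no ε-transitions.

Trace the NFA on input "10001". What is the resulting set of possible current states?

{S, B, C, D, E, F}

Start in {S}.
Read '1': S→{C, E}; now {C, E}.
Read '0': C→{B, D, E}, E→{A, B}; now {A, B, D, E}.
Read '0': A→{D}, B→{S, C, F}, D→{S, B}, E→{A, B}; now {S, A, B, C, D, F}.
Read '0': S→{D, E}, A→{D}, B→{S, C, F}, C→{B, D, E}, D→{S, B}, F→{B, C, D}; now {S, B, C, D, E, F}.
Read '1': S→{C, E}, B→{S, E}, C→{D, F}, D→{B, C}, E→{C, D}, F→{B}; now {S, B, C, D, E, F}.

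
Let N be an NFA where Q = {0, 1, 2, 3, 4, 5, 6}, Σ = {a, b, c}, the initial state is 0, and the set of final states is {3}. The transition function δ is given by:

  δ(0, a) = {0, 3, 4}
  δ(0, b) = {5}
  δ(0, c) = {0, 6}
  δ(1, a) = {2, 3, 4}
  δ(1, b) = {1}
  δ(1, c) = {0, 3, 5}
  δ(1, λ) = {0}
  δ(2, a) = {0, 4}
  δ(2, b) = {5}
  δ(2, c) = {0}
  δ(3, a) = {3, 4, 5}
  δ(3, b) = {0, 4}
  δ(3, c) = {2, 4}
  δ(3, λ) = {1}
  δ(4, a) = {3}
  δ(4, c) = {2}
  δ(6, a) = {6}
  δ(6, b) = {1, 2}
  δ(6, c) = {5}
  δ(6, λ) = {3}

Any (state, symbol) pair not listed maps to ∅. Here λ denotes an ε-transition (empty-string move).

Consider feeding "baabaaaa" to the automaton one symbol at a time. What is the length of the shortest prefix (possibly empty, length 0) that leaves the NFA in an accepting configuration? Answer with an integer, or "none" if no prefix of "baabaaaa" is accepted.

Start in {0}.
Read 'b': 0→{5}; now {5}.
Read 'a': 5→∅; now ∅.
The set is empty and remains empty for the remaining 6 symbols.
No reachable set along the way intersects F.

none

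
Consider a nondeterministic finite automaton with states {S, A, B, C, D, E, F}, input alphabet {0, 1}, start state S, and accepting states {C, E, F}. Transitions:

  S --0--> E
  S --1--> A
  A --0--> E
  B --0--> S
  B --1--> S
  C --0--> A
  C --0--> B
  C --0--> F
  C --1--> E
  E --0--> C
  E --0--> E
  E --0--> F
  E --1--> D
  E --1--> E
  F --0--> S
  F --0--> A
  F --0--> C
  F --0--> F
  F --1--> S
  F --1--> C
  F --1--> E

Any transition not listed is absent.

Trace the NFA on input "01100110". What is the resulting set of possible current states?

{C, E, F}

Start in {S}.
Read '0': {S} → {E}.
Read '1': {E} → {D, E}.
Read '1': {D, E} → {D, E}.
Read '0': {D, E} → {C, E, F}.
Read '0': {C, E, F} → {S, A, B, C, E, F}.
Read '1': {S, A, B, C, E, F} → {S, A, C, D, E}.
Read '1': {S, A, C, D, E} → {A, D, E}.
Read '0': {A, D, E} → {C, E, F}.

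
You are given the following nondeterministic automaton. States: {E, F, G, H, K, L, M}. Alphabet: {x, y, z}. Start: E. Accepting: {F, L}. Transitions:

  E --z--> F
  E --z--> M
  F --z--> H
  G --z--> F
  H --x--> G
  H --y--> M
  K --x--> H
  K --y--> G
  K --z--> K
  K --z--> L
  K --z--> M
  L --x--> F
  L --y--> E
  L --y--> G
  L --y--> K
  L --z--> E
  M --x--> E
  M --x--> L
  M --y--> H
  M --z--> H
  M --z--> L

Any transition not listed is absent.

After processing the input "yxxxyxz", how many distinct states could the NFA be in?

Start in {E}.
Read 'y': E→∅; now ∅.
The set is empty and remains empty for the remaining 6 symbols.
That set has 0 states.

0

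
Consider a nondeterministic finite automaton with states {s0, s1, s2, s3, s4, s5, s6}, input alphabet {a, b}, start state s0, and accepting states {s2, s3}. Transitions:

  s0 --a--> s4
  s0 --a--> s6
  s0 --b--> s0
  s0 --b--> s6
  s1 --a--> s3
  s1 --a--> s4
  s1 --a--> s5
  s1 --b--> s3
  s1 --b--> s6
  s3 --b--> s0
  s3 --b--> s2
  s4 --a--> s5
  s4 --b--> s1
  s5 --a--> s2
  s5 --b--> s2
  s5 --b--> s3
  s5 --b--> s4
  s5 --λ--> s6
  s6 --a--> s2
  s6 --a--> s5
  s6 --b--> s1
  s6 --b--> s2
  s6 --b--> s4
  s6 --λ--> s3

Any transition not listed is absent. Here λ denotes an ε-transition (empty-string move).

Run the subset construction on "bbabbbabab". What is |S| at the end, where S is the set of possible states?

5

Start in {s0}.
Read 'b': {s0} → {s0, s3, s6}.
Read 'b': {s0, s3, s6} → {s0, s1, s2, s3, s4, s6}.
Read 'a': {s0, s1, s2, s3, s4, s6} → {s2, s3, s4, s5, s6}.
Read 'b': {s2, s3, s4, s5, s6} → {s0, s1, s2, s3, s4}.
Read 'b': {s0, s1, s2, s3, s4} → {s0, s1, s2, s3, s6}.
Read 'b': {s0, s1, s2, s3, s6} → {s0, s1, s2, s3, s4, s6}.
Read 'a': {s0, s1, s2, s3, s4, s6} → {s2, s3, s4, s5, s6}.
Read 'b': {s2, s3, s4, s5, s6} → {s0, s1, s2, s3, s4}.
Read 'a': {s0, s1, s2, s3, s4} → {s3, s4, s5, s6}.
Read 'b': {s3, s4, s5, s6} → {s0, s1, s2, s3, s4}.
That set has 5 states.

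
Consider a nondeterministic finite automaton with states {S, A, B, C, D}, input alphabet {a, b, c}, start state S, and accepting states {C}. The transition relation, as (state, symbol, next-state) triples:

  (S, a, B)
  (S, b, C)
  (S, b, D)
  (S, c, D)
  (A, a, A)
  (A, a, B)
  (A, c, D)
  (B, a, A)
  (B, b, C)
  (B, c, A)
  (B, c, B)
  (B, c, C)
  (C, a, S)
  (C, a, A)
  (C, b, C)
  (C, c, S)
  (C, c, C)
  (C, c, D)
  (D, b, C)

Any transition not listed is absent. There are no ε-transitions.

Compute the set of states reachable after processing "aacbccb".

Start in {S}.
Read 'a': {S} → {B}.
Read 'a': {B} → {A}.
Read 'c': {A} → {D}.
Read 'b': {D} → {C}.
Read 'c': {C} → {S, C, D}.
Read 'c': {S, C, D} → {S, C, D}.
Read 'b': {S, C, D} → {C, D}.

{C, D}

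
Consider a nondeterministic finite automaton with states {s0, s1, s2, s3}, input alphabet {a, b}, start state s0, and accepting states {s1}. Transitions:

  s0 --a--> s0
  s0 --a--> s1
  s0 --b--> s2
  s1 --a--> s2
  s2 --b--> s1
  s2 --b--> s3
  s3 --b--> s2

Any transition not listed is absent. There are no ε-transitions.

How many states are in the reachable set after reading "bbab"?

Start in {s0}.
Read 'b': {s0} → {s2}.
Read 'b': {s2} → {s1, s3}.
Read 'a': {s1, s3} → {s2}.
Read 'b': {s2} → {s1, s3}.
That set has 2 states.

2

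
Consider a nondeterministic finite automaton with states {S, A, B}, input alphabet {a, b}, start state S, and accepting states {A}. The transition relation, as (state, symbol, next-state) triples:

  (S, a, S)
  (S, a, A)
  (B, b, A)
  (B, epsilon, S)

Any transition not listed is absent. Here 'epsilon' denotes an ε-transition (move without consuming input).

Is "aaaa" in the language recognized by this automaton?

Start in {S}.
Read 'a': S→{S, A}; now {S, A}.
Read 'a': S→{S, A}, A→∅; now {S, A}.
Read 'a': S→{S, A}, A→∅; now {S, A}.
Read 'a': S→{S, A}, A→∅; now {S, A}.
The final set {S, A} contains the accepting state A.

Yes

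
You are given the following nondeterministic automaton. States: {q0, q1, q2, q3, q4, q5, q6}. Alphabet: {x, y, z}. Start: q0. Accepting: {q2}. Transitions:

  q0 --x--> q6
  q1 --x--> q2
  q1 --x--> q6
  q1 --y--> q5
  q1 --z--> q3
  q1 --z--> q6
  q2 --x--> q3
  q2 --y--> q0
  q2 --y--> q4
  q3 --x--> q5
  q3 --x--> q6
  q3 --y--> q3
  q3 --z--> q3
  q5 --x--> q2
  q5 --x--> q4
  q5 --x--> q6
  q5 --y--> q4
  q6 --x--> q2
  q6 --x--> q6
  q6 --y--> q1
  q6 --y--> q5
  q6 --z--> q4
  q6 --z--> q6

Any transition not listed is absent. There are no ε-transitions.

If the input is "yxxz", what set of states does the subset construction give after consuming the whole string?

∅

Start in {q0}.
Read 'y': {q0} → ∅.
The set is empty and remains empty for the remaining 3 symbols.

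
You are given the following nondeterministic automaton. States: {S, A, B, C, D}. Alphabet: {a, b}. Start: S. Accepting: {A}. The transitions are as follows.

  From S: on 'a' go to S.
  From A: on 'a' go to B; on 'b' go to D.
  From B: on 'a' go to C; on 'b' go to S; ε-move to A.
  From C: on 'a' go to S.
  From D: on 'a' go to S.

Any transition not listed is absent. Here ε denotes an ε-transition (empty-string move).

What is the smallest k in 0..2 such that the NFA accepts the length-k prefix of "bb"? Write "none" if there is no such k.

none

Start in {S}.
Read 'b': {S} → ∅.
The set is empty and remains empty for the remaining 1 symbol.
No reachable set along the way intersects F.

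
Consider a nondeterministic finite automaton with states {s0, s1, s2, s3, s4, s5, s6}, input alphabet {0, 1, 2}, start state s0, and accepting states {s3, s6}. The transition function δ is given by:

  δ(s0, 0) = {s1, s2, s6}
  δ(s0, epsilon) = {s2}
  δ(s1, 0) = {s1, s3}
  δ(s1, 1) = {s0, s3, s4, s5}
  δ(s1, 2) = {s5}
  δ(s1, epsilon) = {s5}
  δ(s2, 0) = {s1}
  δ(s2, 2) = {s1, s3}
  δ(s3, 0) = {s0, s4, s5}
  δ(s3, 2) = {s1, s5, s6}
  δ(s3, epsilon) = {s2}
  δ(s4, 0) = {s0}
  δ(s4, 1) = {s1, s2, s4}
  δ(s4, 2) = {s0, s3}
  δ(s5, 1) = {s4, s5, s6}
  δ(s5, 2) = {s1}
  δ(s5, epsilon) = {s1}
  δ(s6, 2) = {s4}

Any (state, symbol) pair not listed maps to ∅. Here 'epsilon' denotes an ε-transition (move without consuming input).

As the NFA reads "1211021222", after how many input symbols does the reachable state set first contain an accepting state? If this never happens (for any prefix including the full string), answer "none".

none

Start: ε-closure({s0}) = {s0, s2}.
Read '1': {s0, s2} → ∅.
The set is empty and remains empty for the remaining 9 symbols.
No reachable set along the way intersects F.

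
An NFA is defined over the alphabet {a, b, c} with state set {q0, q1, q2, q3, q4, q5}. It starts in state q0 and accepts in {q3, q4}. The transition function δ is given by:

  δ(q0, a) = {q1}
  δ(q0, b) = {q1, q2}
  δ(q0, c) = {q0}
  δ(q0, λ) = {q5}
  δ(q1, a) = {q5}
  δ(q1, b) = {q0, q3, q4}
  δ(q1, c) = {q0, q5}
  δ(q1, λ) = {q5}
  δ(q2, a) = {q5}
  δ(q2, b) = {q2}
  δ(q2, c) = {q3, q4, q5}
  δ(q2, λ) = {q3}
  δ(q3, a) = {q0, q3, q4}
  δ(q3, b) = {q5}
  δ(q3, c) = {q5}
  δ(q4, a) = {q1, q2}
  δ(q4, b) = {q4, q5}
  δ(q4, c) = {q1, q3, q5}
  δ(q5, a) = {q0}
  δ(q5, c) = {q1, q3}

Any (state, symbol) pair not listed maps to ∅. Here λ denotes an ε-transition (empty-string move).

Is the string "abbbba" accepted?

Start: ε-closure({q0}) = {q0, q5}.
Read 'a': {q0, q5} → {q0, q1, q5}.
Read 'b': {q0, q1, q5} → {q0, q1, q2, q3, q4, q5}.
Read 'b': {q0, q1, q2, q3, q4, q5} → {q0, q1, q2, q3, q4, q5}.
Read 'b': {q0, q1, q2, q3, q4, q5} → {q0, q1, q2, q3, q4, q5}.
Read 'b': {q0, q1, q2, q3, q4, q5} → {q0, q1, q2, q3, q4, q5}.
Read 'a': {q0, q1, q2, q3, q4, q5} → {q0, q1, q2, q3, q4, q5}.
The final set {q0, q1, q2, q3, q4, q5} contains the accepting states q3, q4.

Yes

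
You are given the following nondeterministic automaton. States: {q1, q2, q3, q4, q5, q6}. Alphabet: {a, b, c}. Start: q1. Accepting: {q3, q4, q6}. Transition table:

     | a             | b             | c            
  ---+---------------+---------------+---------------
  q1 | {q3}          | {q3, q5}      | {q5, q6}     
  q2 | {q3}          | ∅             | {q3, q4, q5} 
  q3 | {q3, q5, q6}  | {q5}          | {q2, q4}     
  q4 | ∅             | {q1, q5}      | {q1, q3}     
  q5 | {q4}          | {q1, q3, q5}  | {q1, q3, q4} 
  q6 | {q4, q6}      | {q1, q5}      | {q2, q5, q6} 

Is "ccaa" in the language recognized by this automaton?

Yes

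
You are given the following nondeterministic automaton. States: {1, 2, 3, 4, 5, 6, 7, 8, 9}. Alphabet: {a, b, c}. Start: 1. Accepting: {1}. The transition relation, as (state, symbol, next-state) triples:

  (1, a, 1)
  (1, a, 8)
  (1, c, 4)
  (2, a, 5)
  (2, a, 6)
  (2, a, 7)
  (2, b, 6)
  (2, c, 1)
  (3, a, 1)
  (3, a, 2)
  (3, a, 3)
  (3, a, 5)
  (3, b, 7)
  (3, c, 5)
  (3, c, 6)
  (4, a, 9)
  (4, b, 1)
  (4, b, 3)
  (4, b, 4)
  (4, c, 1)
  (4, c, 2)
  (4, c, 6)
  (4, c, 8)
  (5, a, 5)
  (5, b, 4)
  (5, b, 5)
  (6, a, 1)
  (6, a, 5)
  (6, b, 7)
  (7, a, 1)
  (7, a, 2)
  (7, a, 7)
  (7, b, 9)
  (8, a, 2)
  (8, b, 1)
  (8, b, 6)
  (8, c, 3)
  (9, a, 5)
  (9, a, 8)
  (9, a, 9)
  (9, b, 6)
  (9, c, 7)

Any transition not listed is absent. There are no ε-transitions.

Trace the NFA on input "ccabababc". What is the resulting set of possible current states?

{1, 2, 4, 6, 8}

Start in {1}.
Read 'c': {1} → {4}.
Read 'c': {4} → {1, 2, 6, 8}.
Read 'a': {1, 2, 6, 8} → {1, 2, 5, 6, 7, 8}.
Read 'b': {1, 2, 5, 6, 7, 8} → {1, 4, 5, 6, 7, 9}.
Read 'a': {1, 4, 5, 6, 7, 9} → {1, 2, 5, 7, 8, 9}.
Read 'b': {1, 2, 5, 7, 8, 9} → {1, 4, 5, 6, 9}.
Read 'a': {1, 4, 5, 6, 9} → {1, 5, 8, 9}.
Read 'b': {1, 5, 8, 9} → {1, 4, 5, 6}.
Read 'c': {1, 4, 5, 6} → {1, 2, 4, 6, 8}.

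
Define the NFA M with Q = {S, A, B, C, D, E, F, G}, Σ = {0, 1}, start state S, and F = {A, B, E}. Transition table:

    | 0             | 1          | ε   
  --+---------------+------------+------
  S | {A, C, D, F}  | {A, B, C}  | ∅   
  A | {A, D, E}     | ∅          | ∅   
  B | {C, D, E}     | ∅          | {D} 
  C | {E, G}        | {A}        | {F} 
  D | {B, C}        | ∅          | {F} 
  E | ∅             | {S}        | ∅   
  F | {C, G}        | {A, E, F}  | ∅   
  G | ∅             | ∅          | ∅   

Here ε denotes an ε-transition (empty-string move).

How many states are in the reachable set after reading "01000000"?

7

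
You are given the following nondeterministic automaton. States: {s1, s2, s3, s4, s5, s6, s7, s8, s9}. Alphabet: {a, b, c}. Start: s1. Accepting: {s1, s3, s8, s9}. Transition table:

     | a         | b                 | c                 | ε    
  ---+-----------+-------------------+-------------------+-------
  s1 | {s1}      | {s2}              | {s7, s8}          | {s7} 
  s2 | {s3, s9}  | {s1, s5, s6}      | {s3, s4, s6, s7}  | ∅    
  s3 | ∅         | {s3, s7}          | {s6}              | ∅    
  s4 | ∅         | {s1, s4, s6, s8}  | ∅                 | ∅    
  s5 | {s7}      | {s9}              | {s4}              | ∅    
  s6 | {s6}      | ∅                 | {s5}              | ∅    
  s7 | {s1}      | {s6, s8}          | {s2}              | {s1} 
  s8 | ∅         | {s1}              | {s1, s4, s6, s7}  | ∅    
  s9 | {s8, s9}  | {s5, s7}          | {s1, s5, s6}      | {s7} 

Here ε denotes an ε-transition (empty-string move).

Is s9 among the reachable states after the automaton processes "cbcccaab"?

No

Start: ε-closure({s1}) = {s1, s7}.
Read 'c': s1→{s7, s8}, s7→{s2}; union {s2, s7, s8}; ε-closure = {s1, s2, s7, s8}.
Read 'b': s1→{s2}, s2→{s1, s5, s6}, s7→{s6, s8}, s8→{s1}; union {s1, s2, s5, s6, s8}; ε-closure = {s1, s2, s5, s6, s7, s8}.
Read 'c': s1→{s7, s8}, s2→{s3, s4, s6, s7}, s5→{s4}, s6→{s5}, s7→{s2}, s8→{s1, s4, s6, s7}; now {s1, s2, s3, s4, s5, s6, s7, s8}.
Read 'c': s1→{s7, s8}, s2→{s3, s4, s6, s7}, s3→{s6}, s4→∅, s5→{s4}, s6→{s5}, s7→{s2}, s8→{s1, s4, s6, s7}; now {s1, s2, s3, s4, s5, s6, s7, s8}.
Read 'c': s1→{s7, s8}, s2→{s3, s4, s6, s7}, s3→{s6}, s4→∅, s5→{s4}, s6→{s5}, s7→{s2}, s8→{s1, s4, s6, s7}; now {s1, s2, s3, s4, s5, s6, s7, s8}.
Read 'a': s1→{s1}, s2→{s3, s9}, s3→∅, s4→∅, s5→{s7}, s6→{s6}, s7→{s1}, s8→∅; now {s1, s3, s6, s7, s9}.
Read 'a': s1→{s1}, s3→∅, s6→{s6}, s7→{s1}, s9→{s8, s9}; union {s1, s6, s8, s9}; ε-closure = {s1, s6, s7, s8, s9}.
Read 'b': s1→{s2}, s6→∅, s7→{s6, s8}, s8→{s1}, s9→{s5, s7}; now {s1, s2, s5, s6, s7, s8}.
State s9 is not in {s1, s2, s5, s6, s7, s8}.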